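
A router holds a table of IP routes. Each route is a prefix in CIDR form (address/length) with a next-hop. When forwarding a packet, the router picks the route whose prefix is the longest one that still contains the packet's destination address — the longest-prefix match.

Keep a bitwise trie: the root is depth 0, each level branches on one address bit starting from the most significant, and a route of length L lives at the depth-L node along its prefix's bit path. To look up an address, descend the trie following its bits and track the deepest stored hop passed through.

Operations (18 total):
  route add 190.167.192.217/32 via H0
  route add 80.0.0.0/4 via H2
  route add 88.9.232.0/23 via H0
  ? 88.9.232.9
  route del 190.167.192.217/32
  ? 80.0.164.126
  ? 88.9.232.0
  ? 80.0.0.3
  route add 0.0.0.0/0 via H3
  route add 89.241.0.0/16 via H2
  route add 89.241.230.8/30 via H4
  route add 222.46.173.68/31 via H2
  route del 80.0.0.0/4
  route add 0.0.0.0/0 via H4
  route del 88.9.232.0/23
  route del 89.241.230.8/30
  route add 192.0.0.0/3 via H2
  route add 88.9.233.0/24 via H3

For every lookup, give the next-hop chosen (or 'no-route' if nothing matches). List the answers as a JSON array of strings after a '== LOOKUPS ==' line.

Trace:
  add 190.167.192.217/32 -> H0 at depth 32
  add 80.0.0.0/4 -> H2 at depth 4
  add 88.9.232.0/23 -> H0 at depth 23
  ? 88.9.232.9  path d0:-→d1:-→d2:-→d3:-→d4:H2→d5:-→d6:-→d7:-→d8:-→d9:-→d10:-→d11:-→d12:-→d13:-→d14:-→d15:-→d16:-→d17:-→d18:-→d19:-→d20:-→d21:-→d22:-→d23:H0  best=H0
  del 190.167.192.217/32 (clear depth 32)
  ? 80.0.164.126  path d0:-→d1:-→d2:-→d3:-→d4:H2  best=H2
  ? 88.9.232.0  path d0:-→d1:-→d2:-→d3:-→d4:H2→d5:-→d6:-→d7:-→d8:-→d9:-→d10:-→d11:-→d12:-→d13:-→d14:-→d15:-→d16:-→d17:-→d18:-→d19:-→d20:-→d21:-→d22:-→d23:H0  best=H0
  ? 80.0.0.3  path d0:-→d1:-→d2:-→d3:-→d4:H2  best=H2
  add 0.0.0.0/0 -> H3 at depth 0
  add 89.241.0.0/16 -> H2 at depth 16
  add 89.241.230.8/30 -> H4 at depth 30
  add 222.46.173.68/31 -> H2 at depth 31
  del 80.0.0.0/4 (clear depth 4)
  add 0.0.0.0/0 -> H4 at depth 0
  del 88.9.232.0/23 (clear depth 23)
  del 89.241.230.8/30 (clear depth 30)
  add 192.0.0.0/3 -> H2 at depth 3
  add 88.9.233.0/24 -> H3 at depth 24

== LOOKUPS ==
["H0","H2","H0","H2"]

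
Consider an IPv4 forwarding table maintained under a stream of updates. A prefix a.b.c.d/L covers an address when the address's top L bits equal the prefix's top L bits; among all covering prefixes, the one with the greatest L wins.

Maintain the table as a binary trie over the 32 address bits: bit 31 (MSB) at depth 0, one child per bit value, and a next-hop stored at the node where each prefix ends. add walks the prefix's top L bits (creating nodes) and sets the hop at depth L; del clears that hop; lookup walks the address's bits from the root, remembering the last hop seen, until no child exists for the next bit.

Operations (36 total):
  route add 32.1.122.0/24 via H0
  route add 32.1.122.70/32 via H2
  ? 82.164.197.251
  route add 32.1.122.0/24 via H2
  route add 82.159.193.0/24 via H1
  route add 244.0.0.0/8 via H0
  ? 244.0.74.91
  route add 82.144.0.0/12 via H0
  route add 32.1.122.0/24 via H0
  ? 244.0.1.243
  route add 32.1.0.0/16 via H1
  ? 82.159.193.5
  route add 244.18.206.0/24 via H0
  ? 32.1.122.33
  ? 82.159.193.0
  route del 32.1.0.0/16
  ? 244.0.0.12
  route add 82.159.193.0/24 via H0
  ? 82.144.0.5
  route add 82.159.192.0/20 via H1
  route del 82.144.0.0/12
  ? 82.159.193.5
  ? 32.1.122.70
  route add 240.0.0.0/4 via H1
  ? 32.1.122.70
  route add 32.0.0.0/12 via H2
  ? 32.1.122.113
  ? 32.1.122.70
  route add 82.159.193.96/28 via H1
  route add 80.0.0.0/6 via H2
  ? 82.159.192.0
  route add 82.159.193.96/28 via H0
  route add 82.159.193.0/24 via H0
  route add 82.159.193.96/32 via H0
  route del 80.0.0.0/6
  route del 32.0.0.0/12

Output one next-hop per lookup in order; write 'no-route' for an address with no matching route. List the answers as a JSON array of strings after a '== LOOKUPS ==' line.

Process each operation:
  add 32.1.122.0/24 -> H0 at depth 24
  add 32.1.122.70/32 -> H2 at depth 32
  ? 82.164.197.251  path d0:-→d1:-  best=no-route
  add 32.1.122.0/24 -> H2 at depth 24
  add 82.159.193.0/24 -> H1 at depth 24
  add 244.0.0.0/8 -> H0 at depth 8
  ? 244.0.74.91  path d0:-→d1:-→d2:-→d3:-→d4:-→d5:-→d6:-→d7:-→d8:H0  best=H0
  add 82.144.0.0/12 -> H0 at depth 12
  add 32.1.122.0/24 -> H0 at depth 24
  ? 244.0.1.243  path d0:-→d1:-→d2:-→d3:-→d4:-→d5:-→d6:-→d7:-→d8:H0  best=H0
  add 32.1.0.0/16 -> H1 at depth 16
  ? 82.159.193.5  path d0:-→d1:-→d2:-→d3:-→d4:-→d5:-→d6:-→d7:-→d8:-→d9:-→d10:-→d11:-→d12:H0→d13:-→d14:-→d15:-→d16:-→d17:-→d18:-→d19:-→d20:-→d21:-→d22:-→d23:-→d24:H1  best=H1
  add 244.18.206.0/24 -> H0 at depth 24
  ? 32.1.122.33  path d0:-→d1:-→d2:-→d3:-→d4:-→d5:-→d6:-→d7:-→d8:-→d9:-→d10:-→d11:-→d12:-→d13:-→d14:-→d15:-→d16:H1→d17:-→d18:-→d19:-→d20:-→d21:-→d22:-→d23:-→d24:H0→d25:-  best=H0
  ? 82.159.193.0  path d0:-→d1:-→d2:-→d3:-→d4:-→d5:-→d6:-→d7:-→d8:-→d9:-→d10:-→d11:-→d12:H0→d13:-→d14:-→d15:-→d16:-→d17:-→d18:-→d19:-→d20:-→d21:-→d22:-→d23:-→d24:H1  best=H1
  del 32.1.0.0/16 (clear depth 16)
  ? 244.0.0.12  path d0:-→d1:-→d2:-→d3:-→d4:-→d5:-→d6:-→d7:-→d8:H0→d9:-→d10:-→d11:-  best=H0
  add 82.159.193.0/24 -> H0 at depth 24
  ? 82.144.0.5  path d0:-→d1:-→d2:-→d3:-→d4:-→d5:-→d6:-→d7:-→d8:-→d9:-→d10:-→d11:-→d12:H0  best=H0
  add 82.159.192.0/20 -> H1 at depth 20
  del 82.144.0.0/12 (clear depth 12)
  ? 82.159.193.5  path d0:-→d1:-→d2:-→d3:-→d4:-→d5:-→d6:-→d7:-→d8:-→d9:-→d10:-→d11:-→d12:-→d13:-→d14:-→d15:-→d16:-→d17:-→d18:-→d19:-→d20:H1→d21:-→d22:-→d23:-→d24:H0  best=H0
  ? 32.1.122.70  path d0:-→d1:-→d2:-→d3:-→d4:-→d5:-→d6:-→d7:-→d8:-→d9:-→d10:-→d11:-→d12:-→d13:-→d14:-→d15:-→d16:-→d17:-→d18:-→d19:-→d20:-→d21:-→d22:-→d23:-→d24:H0→d25:-→d26:-→d27:-→d28:-→d29:-→d30:-→d31:-→d32:H2  best=H2
  add 240.0.0.0/4 -> H1 at depth 4
  ? 32.1.122.70  path d0:-→d1:-→d2:-→d3:-→d4:-→d5:-→d6:-→d7:-→d8:-→d9:-→d10:-→d11:-→d12:-→d13:-→d14:-→d15:-→d16:-→d17:-→d18:-→d19:-→d20:-→d21:-→d22:-→d23:-→d24:H0→d25:-→d26:-→d27:-→d28:-→d29:-→d30:-→d31:-→d32:H2  best=H2
  add 32.0.0.0/12 -> H2 at depth 12
  ? 32.1.122.113  path d0:-→d1:-→d2:-→d3:-→d4:-→d5:-→d6:-→d7:-→d8:-→d9:-→d10:-→d11:-→d12:H2→d13:-→d14:-→d15:-→d16:-→d17:-→d18:-→d19:-→d20:-→d21:-→d22:-→d23:-→d24:H0→d25:-→d26:-  best=H0
  ? 32.1.122.70  path d0:-→d1:-→d2:-→d3:-→d4:-→d5:-→d6:-→d7:-→d8:-→d9:-→d10:-→d11:-→d12:H2→d13:-→d14:-→d15:-→d16:-→d17:-→d18:-→d19:-→d20:-→d21:-→d22:-→d23:-→d24:H0→d25:-→d26:-→d27:-→d28:-→d29:-→d30:-→d31:-→d32:H2  best=H2
  add 82.159.193.96/28 -> H1 at depth 28
  add 80.0.0.0/6 -> H2 at depth 6
  ? 82.159.192.0  path d0:-→d1:-→d2:-→d3:-→d4:-→d5:-→d6:H2→d7:-→d8:-→d9:-→d10:-→d11:-→d12:-→d13:-→d14:-→d15:-→d16:-→d17:-→d18:-→d19:-→d20:H1→d21:-→d22:-→d23:-  best=H1
  add 82.159.193.96/28 -> H0 at depth 28
  add 82.159.193.0/24 -> H0 at depth 24
  add 82.159.193.96/32 -> H0 at depth 32
  del 80.0.0.0/6 (clear depth 6)
  del 32.0.0.0/12 (clear depth 12)

== LOOKUPS ==
["no-route","H0","H0","H1","H0","H1","H0","H0","H0","H2","H2","H0","H2","H1"]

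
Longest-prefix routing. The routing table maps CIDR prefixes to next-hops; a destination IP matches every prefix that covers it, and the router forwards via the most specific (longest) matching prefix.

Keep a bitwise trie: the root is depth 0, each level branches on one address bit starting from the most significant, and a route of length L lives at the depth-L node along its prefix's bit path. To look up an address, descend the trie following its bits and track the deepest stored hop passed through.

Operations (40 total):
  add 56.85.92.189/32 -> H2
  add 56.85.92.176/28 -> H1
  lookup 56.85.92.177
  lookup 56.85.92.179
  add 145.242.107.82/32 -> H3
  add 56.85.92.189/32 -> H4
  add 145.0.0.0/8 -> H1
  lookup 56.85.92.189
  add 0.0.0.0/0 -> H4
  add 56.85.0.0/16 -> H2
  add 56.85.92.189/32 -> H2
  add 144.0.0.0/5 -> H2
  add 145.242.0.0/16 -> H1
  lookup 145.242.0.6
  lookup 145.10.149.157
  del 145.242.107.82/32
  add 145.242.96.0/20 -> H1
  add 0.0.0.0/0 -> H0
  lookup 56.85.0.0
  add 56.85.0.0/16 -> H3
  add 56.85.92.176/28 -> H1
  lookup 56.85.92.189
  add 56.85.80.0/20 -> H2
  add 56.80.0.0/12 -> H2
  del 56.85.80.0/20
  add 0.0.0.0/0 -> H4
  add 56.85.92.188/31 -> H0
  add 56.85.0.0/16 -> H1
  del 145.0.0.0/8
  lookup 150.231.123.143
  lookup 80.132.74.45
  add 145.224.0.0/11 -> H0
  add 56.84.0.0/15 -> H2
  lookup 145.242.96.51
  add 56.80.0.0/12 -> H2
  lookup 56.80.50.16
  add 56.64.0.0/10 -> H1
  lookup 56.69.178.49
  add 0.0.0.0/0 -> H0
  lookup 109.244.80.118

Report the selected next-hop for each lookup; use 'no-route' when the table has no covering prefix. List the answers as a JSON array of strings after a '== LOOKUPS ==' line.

Trace:
  + 56.85.92.189/32 (H2) depth=32
  + 56.85.92.176/28 (H1) depth=28
  Q 56.85.92.177: descend 0011100001010101010111001011 ; hops seen [H1] ; pick H1
  Q 56.85.92.179: descend 0011100001010101010111001011 ; hops seen [H1] ; pick H1
  + 145.242.107.82/32 (H3) depth=32
  + 56.85.92.189/32 (H4) depth=32
  + 145.0.0.0/8 (H1) depth=8
  Q 56.85.92.189: descend 00111000010101010101110010111101 ; hops seen [H1,H4] ; pick H4
  + 0.0.0.0/0 (H4) depth=0
  + 56.85.0.0/16 (H2) depth=16
  + 56.85.92.189/32 (H2) depth=32
  + 144.0.0.0/5 (H2) depth=5
  + 145.242.0.0/16 (H1) depth=16
  Q 145.242.0.6: descend 10010001111100100 ; hops seen [H4,H2,H1,H1] ; pick H1
  Q 145.10.149.157: descend 10010001 ; hops seen [H4,H2,H1] ; pick H1
  - 145.242.107.82/32 clear@32
  + 145.242.96.0/20 (H1) depth=20
  + 0.0.0.0/0 (H0) depth=0
  Q 56.85.0.0: descend 00111000010101010 ; hops seen [H0,H2] ; pick H2
  + 56.85.0.0/16 (H3) depth=16
  + 56.85.92.176/28 (H1) depth=28
  Q 56.85.92.189: descend 00111000010101010101110010111101 ; hops seen [H0,H3,H1,H2] ; pick H2
  + 56.85.80.0/20 (H2) depth=20
  + 56.80.0.0/12 (H2) depth=12
  - 56.85.80.0/20 clear@20
  + 0.0.0.0/0 (H4) depth=0
  + 56.85.92.188/31 (H0) depth=31
  + 56.85.0.0/16 (H1) depth=16
  - 145.0.0.0/8 clear@8
  Q 150.231.123.143: descend 10010 ; hops seen [H4,H2] ; pick H2
  Q 80.132.74.45: descend 0 ; hops seen [H4] ; pick H4
  + 145.224.0.0/11 (H0) depth=11
  + 56.84.0.0/15 (H2) depth=15
  Q 145.242.96.51: descend 10010001111100100110 ; hops seen [H4,H2,H0,H1,H1] ; pick H1
  + 56.80.0.0/12 (H2) depth=12
  Q 56.80.50.16: descend 0011100001010 ; hops seen [H4,H2] ; pick H2
  + 56.64.0.0/10 (H1) depth=10
  Q 56.69.178.49: descend 00111000010 ; hops seen [H4,H1] ; pick H1
  + 0.0.0.0/0 (H0) depth=0
  Q 109.244.80.118: descend 0 ; hops seen [H0] ; pick H0

== LOOKUPS ==
["H1","H1","H4","H1","H1","H2","H2","H2","H4","H1","H2","H1","H0"]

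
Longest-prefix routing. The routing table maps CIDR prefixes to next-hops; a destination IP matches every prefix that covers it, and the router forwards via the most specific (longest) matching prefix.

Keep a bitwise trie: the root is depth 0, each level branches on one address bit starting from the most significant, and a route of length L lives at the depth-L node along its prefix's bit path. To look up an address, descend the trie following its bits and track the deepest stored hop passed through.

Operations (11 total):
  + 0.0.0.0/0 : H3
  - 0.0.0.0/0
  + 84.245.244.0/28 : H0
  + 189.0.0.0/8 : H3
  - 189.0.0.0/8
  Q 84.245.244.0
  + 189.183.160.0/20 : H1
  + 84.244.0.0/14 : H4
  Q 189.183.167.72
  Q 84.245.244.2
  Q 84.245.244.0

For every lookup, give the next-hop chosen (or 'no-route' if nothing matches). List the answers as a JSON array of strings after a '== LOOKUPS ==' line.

Process each operation:
  + 0.0.0.0/0 (H3) depth=0
  del 0.0.0.0/0 (clear depth 0)
  + 84.245.244.0/28 (H0) depth=28
  + 189.0.0.0/8 (H3) depth=8
  del 189.0.0.0/8 (clear depth 8)
  lookup 84.245.244.0: bits 0101010011110101111101000000 walk d0:-→d1:-→d2:-→d3:-→d4:-→d5:-→d6:-→d7:-→d8:-→d9:-→d10:-→d11:-→d12:-→d13:-→d14:-→d15:-→d16:-→d17:-→d18:-→d19:-→d20:-→d21:-→d22:-→d23:-→d24:-→d25:-→d26:-→d27:-→d28:H0 -> H0
  + 189.183.160.0/20 (H1) depth=20
  + 84.244.0.0/14 (H4) depth=14
  lookup 189.183.167.72: bits 10111101101101111010 walk d0:-→d1:-→d2:-→d3:-→d4:-→d5:-→d6:-→d7:-→d8:-→d9:-→d10:-→d11:-→d12:-→d13:-→d14:-→d15:-→d16:-→d17:-→d18:-→d19:-→d20:H1 -> H1
  lookup 84.245.244.2: bits 0101010011110101111101000000 walk d0:-→d1:-→d2:-→d3:-→d4:-→d5:-→d6:-→d7:-→d8:-→d9:-→d10:-→d11:-→d12:-→d13:-→d14:H4→d15:-→d16:-→d17:-→d18:-→d19:-→d20:-→d21:-→d22:-→d23:-→d24:-→d25:-→d26:-→d27:-→d28:H0 -> H0
  lookup 84.245.244.0: bits 0101010011110101111101000000 walk d0:-→d1:-→d2:-→d3:-→d4:-→d5:-→d6:-→d7:-→d8:-→d9:-→d10:-→d11:-→d12:-→d13:-→d14:H4→d15:-→d16:-→d17:-→d18:-→d19:-→d20:-→d21:-→d22:-→d23:-→d24:-→d25:-→d26:-→d27:-→d28:H0 -> H0

== LOOKUPS ==
["H0","H1","H0","H0"]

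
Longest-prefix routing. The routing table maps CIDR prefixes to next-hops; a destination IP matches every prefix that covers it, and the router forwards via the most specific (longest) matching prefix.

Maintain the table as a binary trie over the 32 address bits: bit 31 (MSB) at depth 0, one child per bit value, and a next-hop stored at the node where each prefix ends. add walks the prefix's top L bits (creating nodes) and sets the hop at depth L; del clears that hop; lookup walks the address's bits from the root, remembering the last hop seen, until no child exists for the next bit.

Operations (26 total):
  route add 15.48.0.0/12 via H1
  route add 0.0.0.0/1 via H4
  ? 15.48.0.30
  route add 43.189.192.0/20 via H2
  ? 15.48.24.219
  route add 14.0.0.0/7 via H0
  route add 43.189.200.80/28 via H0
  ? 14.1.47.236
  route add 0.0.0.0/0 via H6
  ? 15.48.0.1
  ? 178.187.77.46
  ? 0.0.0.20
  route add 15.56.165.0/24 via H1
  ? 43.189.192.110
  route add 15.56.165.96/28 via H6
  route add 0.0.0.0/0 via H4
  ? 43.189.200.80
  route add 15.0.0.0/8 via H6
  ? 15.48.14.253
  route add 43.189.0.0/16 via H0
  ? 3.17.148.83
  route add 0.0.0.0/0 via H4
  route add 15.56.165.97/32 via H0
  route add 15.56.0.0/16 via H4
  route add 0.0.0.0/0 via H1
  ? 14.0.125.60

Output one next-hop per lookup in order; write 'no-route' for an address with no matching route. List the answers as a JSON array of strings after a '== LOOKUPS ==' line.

Apply in order:
  + 15.48.0.0/12 (H1) depth=12
  + 0.0.0.0/1 (H4) depth=1
  lookup 15.48.0.30: bits 000011110011 walk d0:-→d1:H4→d2:-→d3:-→d4:-→d5:-→d6:-→d7:-→d8:-→d9:-→d10:-→d11:-→d12:H1 -> H1
  + 43.189.192.0/20 (H2) depth=20
  lookup 15.48.24.219: bits 000011110011 walk d0:-→d1:H4→d2:-→d3:-→d4:-→d5:-→d6:-→d7:-→d8:-→d9:-→d10:-→d11:-→d12:H1 -> H1
  + 14.0.0.0/7 (H0) depth=7
  + 43.189.200.80/28 (H0) depth=28
  lookup 14.1.47.236: bits 0000111 walk d0:-→d1:H4→d2:-→d3:-→d4:-→d5:-→d6:-→d7:H0 -> H0
  + 0.0.0.0/0 (H6) depth=0
  lookup 15.48.0.1: bits 000011110011 walk d0:H6→d1:H4→d2:-→d3:-→d4:-→d5:-→d6:-→d7:H0→d8:-→d9:-→d10:-→d11:-→d12:H1 -> H1
  lookup 178.187.77.46: bits ε walk d0:H6 -> H6
  lookup 0.0.0.20: bits 0000 walk d0:H6→d1:H4→d2:-→d3:-→d4:- -> H4
  + 15.56.165.0/24 (H1) depth=24
  lookup 43.189.192.110: bits 00101011101111011100 walk d0:H6→d1:H4→d2:-→d3:-→d4:-→d5:-→d6:-→d7:-→d8:-→d9:-→d10:-→d11:-→d12:-→d13:-→d14:-→d15:-→d16:-→d17:-→d18:-→d19:-→d20:H2 -> H2
  + 15.56.165.96/28 (H6) depth=28
  + 0.0.0.0/0 (H4) depth=0
  lookup 43.189.200.80: bits 0010101110111101110010000101 walk d0:H4→d1:H4→d2:-→d3:-→d4:-→d5:-→d6:-→d7:-→d8:-→d9:-→d10:-→d11:-→d12:-→d13:-→d14:-→d15:-→d16:-→d17:-→d18:-→d19:-→d20:H2→d21:-→d22:-→d23:-→d24:-→d25:-→d26:-→d27:-→d28:H0 -> H0
  + 15.0.0.0/8 (H6) depth=8
  lookup 15.48.14.253: bits 000011110011 walk d0:H4→d1:H4→d2:-→d3:-→d4:-→d5:-→d6:-→d7:H0→d8:H6→d9:-→d10:-→d11:-→d12:H1 -> H1
  + 43.189.0.0/16 (H0) depth=16
  lookup 3.17.148.83: bits 0000 walk d0:H4→d1:H4→d2:-→d3:-→d4:- -> H4
  + 0.0.0.0/0 (H4) depth=0
  + 15.56.165.97/32 (H0) depth=32
  + 15.56.0.0/16 (H4) depth=16
  + 0.0.0.0/0 (H1) depth=0
  lookup 14.0.125.60: bits 0000111 walk d0:H1→d1:H4→d2:-→d3:-→d4:-→d5:-→d6:-→d7:H0 -> H0

== LOOKUPS ==
["H1","H1","H0","H1","H6","H4","H2","H0","H1","H4","H0"]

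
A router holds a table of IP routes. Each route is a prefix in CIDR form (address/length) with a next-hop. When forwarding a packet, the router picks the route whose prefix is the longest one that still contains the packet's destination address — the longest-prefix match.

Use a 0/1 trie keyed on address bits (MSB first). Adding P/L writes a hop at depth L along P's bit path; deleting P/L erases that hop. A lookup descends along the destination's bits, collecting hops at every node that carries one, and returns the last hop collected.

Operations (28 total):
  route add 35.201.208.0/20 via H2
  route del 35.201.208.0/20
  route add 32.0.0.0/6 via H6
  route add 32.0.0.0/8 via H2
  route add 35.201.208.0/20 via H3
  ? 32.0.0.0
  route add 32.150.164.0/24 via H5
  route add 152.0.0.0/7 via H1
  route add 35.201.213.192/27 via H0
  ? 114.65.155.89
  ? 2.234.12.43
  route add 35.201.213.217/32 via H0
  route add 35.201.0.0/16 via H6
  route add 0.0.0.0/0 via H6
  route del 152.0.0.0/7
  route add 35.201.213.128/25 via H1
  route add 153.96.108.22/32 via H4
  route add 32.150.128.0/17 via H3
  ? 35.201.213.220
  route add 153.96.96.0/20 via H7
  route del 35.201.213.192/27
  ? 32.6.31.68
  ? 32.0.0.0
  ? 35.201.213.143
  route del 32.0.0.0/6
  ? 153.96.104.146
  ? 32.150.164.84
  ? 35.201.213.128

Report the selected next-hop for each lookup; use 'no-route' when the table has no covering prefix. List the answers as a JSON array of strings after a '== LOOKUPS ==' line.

Apply in order:
  add 35.201.208.0/20 -> H2 at depth 20
  del 35.201.208.0/20 (clear depth 20)
  add 32.0.0.0/6 -> H6 at depth 6
  add 32.0.0.0/8 -> H2 at depth 8
  add 35.201.208.0/20 -> H3 at depth 20
  Q 32.0.0.0: descend 00100000 ; hops seen [H6,H2] ; pick H2
  add 32.150.164.0/24 -> H5 at depth 24
  add 152.0.0.0/7 -> H1 at depth 7
  add 35.201.213.192/27 -> H0 at depth 27
  Q 114.65.155.89: descend 0 ; hops seen [∅] ; pick no-route
  Q 2.234.12.43: descend 00 ; hops seen [∅] ; pick no-route
  add 35.201.213.217/32 -> H0 at depth 32
  add 35.201.0.0/16 -> H6 at depth 16
  add 0.0.0.0/0 -> H6 at depth 0
  del 152.0.0.0/7 (clear depth 7)
  add 35.201.213.128/25 -> H1 at depth 25
  add 153.96.108.22/32 -> H4 at depth 32
  add 32.150.128.0/17 -> H3 at depth 17
  Q 35.201.213.220: descend 00100011110010011101010111011 ; hops seen [H6,H6,H6,H3,H1,H0] ; pick H0
  add 153.96.96.0/20 -> H7 at depth 20
  del 35.201.213.192/27 (clear depth 27)
  Q 32.6.31.68: descend 00100000 ; hops seen [H6,H6,H2] ; pick H2
  Q 32.0.0.0: descend 00100000 ; hops seen [H6,H6,H2] ; pick H2
  Q 35.201.213.143: descend 0010001111001001110101011 ; hops seen [H6,H6,H6,H3,H1] ; pick H1
  del 32.0.0.0/6 (clear depth 6)
  Q 153.96.104.146: descend 100110010110000001101 ; hops seen [H6,H7] ; pick H7
  Q 32.150.164.84: descend 001000001001011010100100 ; hops seen [H6,H2,H3,H5] ; pick H5
  Q 35.201.213.128: descend 0010001111001001110101011 ; hops seen [H6,H6,H3,H1] ; pick H1

== LOOKUPS ==
["H2","no-route","no-route","H0","H2","H2","H1","H7","H5","H1"]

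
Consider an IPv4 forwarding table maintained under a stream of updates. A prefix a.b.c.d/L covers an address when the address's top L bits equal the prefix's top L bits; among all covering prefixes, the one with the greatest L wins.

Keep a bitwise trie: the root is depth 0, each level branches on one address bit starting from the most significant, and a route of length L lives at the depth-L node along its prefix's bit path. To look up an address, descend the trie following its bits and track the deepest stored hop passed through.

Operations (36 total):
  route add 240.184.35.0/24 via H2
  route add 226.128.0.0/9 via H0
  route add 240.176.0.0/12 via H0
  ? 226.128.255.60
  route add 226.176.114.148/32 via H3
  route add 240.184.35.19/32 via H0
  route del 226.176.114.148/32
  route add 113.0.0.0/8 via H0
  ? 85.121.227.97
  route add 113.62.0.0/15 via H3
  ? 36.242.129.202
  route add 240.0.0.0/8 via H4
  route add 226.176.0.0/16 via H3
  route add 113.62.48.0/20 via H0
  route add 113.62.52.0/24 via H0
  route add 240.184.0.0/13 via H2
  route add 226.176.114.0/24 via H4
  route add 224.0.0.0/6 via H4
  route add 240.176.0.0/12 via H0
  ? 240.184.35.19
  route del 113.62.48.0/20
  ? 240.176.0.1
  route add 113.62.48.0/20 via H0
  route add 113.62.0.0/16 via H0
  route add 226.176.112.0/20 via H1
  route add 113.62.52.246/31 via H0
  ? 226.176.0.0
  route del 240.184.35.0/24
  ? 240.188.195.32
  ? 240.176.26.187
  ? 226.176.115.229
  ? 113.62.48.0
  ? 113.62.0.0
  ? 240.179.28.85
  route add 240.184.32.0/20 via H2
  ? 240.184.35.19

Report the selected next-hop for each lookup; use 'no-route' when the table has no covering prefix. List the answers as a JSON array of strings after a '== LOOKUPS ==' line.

Trace:
  + 240.184.35.0/24 (H2) depth=24
  + 226.128.0.0/9 (H0) depth=9
  + 240.176.0.0/12 (H0) depth=12
  lookup 226.128.255.60: bits 111000101 walk d0:-→d1:-→d2:-→d3:-→d4:-→d5:-→d6:-→d7:-→d8:-→d9:H0 -> H0
  + 226.176.114.148/32 (H3) depth=32
  + 240.184.35.19/32 (H0) depth=32
  del 226.176.114.148/32 (clear depth 32)
  + 113.0.0.0/8 (H0) depth=8
  lookup 85.121.227.97: bits 01 walk d0:-→d1:-→d2:- -> no-route
  + 113.62.0.0/15 (H3) depth=15
  lookup 36.242.129.202: bits 0 walk d0:-→d1:- -> no-route
  + 240.0.0.0/8 (H4) depth=8
  + 226.176.0.0/16 (H3) depth=16
  + 113.62.48.0/20 (H0) depth=20
  + 113.62.52.0/24 (H0) depth=24
  + 240.184.0.0/13 (H2) depth=13
  + 226.176.114.0/24 (H4) depth=24
  + 224.0.0.0/6 (H4) depth=6
  + 240.176.0.0/12 (H0) depth=12
  lookup 240.184.35.19: bits 11110000101110000010001100010011 walk d0:-→d1:-→d2:-→d3:-→d4:-→d5:-→d6:-→d7:-→d8:H4→d9:-→d10:-→d11:-→d12:H0→d13:H2→d14:-→d15:-→d16:-→d17:-→d18:-→d19:-→d20:-→d21:-→d22:-→d23:-→d24:H2→d25:-→d26:-→d27:-→d28:-→d29:-→d30:-→d31:-→d32:H0 -> H0
  del 113.62.48.0/20 (clear depth 20)
  lookup 240.176.0.1: bits 111100001011 walk d0:-→d1:-→d2:-→d3:-→d4:-→d5:-→d6:-→d7:-→d8:H4→d9:-→d10:-→d11:-→d12:H0 -> H0
  + 113.62.48.0/20 (H0) depth=20
  + 113.62.0.0/16 (H0) depth=16
  + 226.176.112.0/20 (H1) depth=20
  + 113.62.52.246/31 (H0) depth=31
  lookup 226.176.0.0: bits 11100010101100000 walk d0:-→d1:-→d2:-→d3:-→d4:-→d5:-→d6:H4→d7:-→d8:-→d9:H0→d10:-→d11:-→d12:-→d13:-→d14:-→d15:-→d16:H3→d17:- -> H3
  del 240.184.35.0/24 (clear depth 24)
  lookup 240.188.195.32: bits 1111000010111 walk d0:-→d1:-→d2:-→d3:-→d4:-→d5:-→d6:-→d7:-→d8:H4→d9:-→d10:-→d11:-→d12:H0→d13:H2 -> H2
  lookup 240.176.26.187: bits 111100001011 walk d0:-→d1:-→d2:-→d3:-→d4:-→d5:-→d6:-→d7:-→d8:H4→d9:-→d10:-→d11:-→d12:H0 -> H0
  lookup 226.176.115.229: bits 11100010101100000111001 walk d0:-→d1:-→d2:-→d3:-→d4:-→d5:-→d6:H4→d7:-→d8:-→d9:H0→d10:-→d11:-→d12:-→d13:-→d14:-→d15:-→d16:H3→d17:-→d18:-→d19:-→d20:H1→d21:-→d22:-→d23:- -> H1
  lookup 113.62.48.0: bits 011100010011111000110 walk d0:-→d1:-→d2:-→d3:-→d4:-→d5:-→d6:-→d7:-→d8:H0→d9:-→d10:-→d11:-→d12:-→d13:-→d14:-→d15:H3→d16:H0→d17:-→d18:-→d19:-→d20:H0→d21:- -> H0
  lookup 113.62.0.0: bits 011100010011111000 walk d0:-→d1:-→d2:-→d3:-→d4:-→d5:-→d6:-→d7:-→d8:H0→d9:-→d10:-→d11:-→d12:-→d13:-→d14:-→d15:H3→d16:H0→d17:-→d18:- -> H0
  lookup 240.179.28.85: bits 111100001011 walk d0:-→d1:-→d2:-→d3:-→d4:-→d5:-→d6:-→d7:-→d8:H4→d9:-→d10:-→d11:-→d12:H0 -> H0
  + 240.184.32.0/20 (H2) depth=20
  lookup 240.184.35.19: bits 11110000101110000010001100010011 walk d0:-→d1:-→d2:-→d3:-→d4:-→d5:-→d6:-→d7:-→d8:H4→d9:-→d10:-→d11:-→d12:H0→d13:H2→d14:-→d15:-→d16:-→d17:-→d18:-→d19:-→d20:H2→d21:-→d22:-→d23:-→d24:-→d25:-→d26:-→d27:-→d28:-→d29:-→d30:-→d31:-→d32:H0 -> H0

== LOOKUPS ==
["H0","no-route","no-route","H0","H0","H3","H2","H0","H1","H0","H0","H0","H0"]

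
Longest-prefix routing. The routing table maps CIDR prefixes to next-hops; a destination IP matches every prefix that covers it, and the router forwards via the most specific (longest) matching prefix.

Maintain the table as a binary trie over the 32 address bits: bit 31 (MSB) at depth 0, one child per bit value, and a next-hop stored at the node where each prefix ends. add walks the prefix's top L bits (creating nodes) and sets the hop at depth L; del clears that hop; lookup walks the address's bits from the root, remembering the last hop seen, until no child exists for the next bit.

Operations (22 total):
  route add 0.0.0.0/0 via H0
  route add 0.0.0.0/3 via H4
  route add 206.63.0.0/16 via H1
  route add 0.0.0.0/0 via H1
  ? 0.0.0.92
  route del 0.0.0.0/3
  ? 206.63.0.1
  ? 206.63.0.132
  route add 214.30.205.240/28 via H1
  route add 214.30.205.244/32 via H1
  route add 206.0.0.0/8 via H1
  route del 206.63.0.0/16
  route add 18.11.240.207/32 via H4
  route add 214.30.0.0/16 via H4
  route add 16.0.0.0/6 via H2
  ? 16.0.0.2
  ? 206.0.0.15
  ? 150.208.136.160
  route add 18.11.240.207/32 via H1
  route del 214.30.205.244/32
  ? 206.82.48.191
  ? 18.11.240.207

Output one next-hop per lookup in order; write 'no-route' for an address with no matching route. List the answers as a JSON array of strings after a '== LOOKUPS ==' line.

Apply in order:
  + 0.0.0.0/0 (H0) depth=0
  + 0.0.0.0/3 (H4) depth=3
  + 206.63.0.0/16 (H1) depth=16
  + 0.0.0.0/0 (H1) depth=0
  lookup 0.0.0.92: bits 000 walk d0:H1→d1:-→d2:-→d3:H4 -> H4
  del 0.0.0.0/3 (clear depth 3)
  lookup 206.63.0.1: bits 1100111000111111 walk d0:H1→d1:-→d2:-→d3:-→d4:-→d5:-→d6:-→d7:-→d8:-→d9:-→d10:-→d11:-→d12:-→d13:-→d14:-→d15:-→d16:H1 -> H1
  lookup 206.63.0.132: bits 1100111000111111 walk d0:H1→d1:-→d2:-→d3:-→d4:-→d5:-→d6:-→d7:-→d8:-→d9:-→d10:-→d11:-→d12:-→d13:-→d14:-→d15:-→d16:H1 -> H1
  + 214.30.205.240/28 (H1) depth=28
  + 214.30.205.244/32 (H1) depth=32
  + 206.0.0.0/8 (H1) depth=8
  del 206.63.0.0/16 (clear depth 16)
  + 18.11.240.207/32 (H4) depth=32
  + 214.30.0.0/16 (H4) depth=16
  + 16.0.0.0/6 (H2) depth=6
  lookup 16.0.0.2: bits 000100 walk d0:H1→d1:-→d2:-→d3:-→d4:-→d5:-→d6:H2 -> H2
  lookup 206.0.0.15: bits 1100111000 walk d0:H1→d1:-→d2:-→d3:-→d4:-→d5:-→d6:-→d7:-→d8:H1→d9:-→d10:- -> H1
  lookup 150.208.136.160: bits 1 walk d0:H1→d1:- -> H1
  + 18.11.240.207/32 (H1) depth=32
  del 214.30.205.244/32 (clear depth 32)
  lookup 206.82.48.191: bits 110011100 walk d0:H1→d1:-→d2:-→d3:-→d4:-→d5:-→d6:-→d7:-→d8:H1→d9:- -> H1
  lookup 18.11.240.207: bits 00010010000010111111000011001111 walk d0:H1→d1:-→d2:-→d3:-→d4:-→d5:-→d6:H2→d7:-→d8:-→d9:-→d10:-→d11:-→d12:-→d13:-→d14:-→d15:-→d16:-→d17:-→d18:-→d19:-→d20:-→d21:-→d22:-→d23:-→d24:-→d25:-→d26:-→d27:-→d28:-→d29:-→d30:-→d31:-→d32:H1 -> H1

== LOOKUPS ==
["H4","H1","H1","H2","H1","H1","H1","H1"]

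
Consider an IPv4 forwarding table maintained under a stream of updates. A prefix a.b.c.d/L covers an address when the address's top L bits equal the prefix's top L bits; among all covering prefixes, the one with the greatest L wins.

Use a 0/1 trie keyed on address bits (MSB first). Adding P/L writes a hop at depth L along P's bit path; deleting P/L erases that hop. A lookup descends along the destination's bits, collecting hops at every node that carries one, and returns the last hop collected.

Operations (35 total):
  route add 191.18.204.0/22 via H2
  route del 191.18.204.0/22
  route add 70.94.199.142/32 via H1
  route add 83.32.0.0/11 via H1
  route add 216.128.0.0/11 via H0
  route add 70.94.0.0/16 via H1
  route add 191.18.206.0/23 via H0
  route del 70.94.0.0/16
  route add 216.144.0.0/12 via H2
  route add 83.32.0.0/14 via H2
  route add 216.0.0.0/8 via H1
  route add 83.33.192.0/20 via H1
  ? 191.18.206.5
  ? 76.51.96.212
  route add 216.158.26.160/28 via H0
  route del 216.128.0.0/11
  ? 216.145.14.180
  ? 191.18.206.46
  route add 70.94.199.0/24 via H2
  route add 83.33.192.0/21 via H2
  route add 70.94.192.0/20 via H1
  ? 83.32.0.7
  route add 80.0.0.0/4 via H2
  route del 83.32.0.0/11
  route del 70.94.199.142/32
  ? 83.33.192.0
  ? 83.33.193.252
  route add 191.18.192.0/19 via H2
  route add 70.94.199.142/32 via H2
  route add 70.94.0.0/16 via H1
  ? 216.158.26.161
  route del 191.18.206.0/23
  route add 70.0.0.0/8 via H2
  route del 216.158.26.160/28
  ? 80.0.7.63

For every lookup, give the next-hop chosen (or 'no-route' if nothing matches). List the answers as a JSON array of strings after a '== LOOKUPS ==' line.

Process each operation:
  add 191.18.204.0/22 -> H2 at depth 22
  del 191.18.204.0/22 (clear depth 22)
  add 70.94.199.142/32 -> H1 at depth 32
  add 83.32.0.0/11 -> H1 at depth 11
  add 216.128.0.0/11 -> H0 at depth 11
  add 70.94.0.0/16 -> H1 at depth 16
  add 191.18.206.0/23 -> H0 at depth 23
  del 70.94.0.0/16 (clear depth 16)
  add 216.144.0.0/12 -> H2 at depth 12
  add 83.32.0.0/14 -> H2 at depth 14
  add 216.0.0.0/8 -> H1 at depth 8
  add 83.33.192.0/20 -> H1 at depth 20
  lookup 191.18.206.5: bits 10111111000100101100111 walk d0:-→d1:-→d2:-→d3:-→d4:-→d5:-→d6:-→d7:-→d8:-→d9:-→d10:-→d11:-→d12:-→d13:-→d14:-→d15:-→d16:-→d17:-→d18:-→d19:-→d20:-→d21:-→d22:-→d23:H0 -> H0
  lookup 76.51.96.212: bits 0100 walk d0:-→d1:-→d2:-→d3:-→d4:- -> no-route
  add 216.158.26.160/28 -> H0 at depth 28
  del 216.128.0.0/11 (clear depth 11)
  lookup 216.145.14.180: bits 110110001001 walk d0:-→d1:-→d2:-→d3:-→d4:-→d5:-→d6:-→d7:-→d8:H1→d9:-→d10:-→d11:-→d12:H2 -> H2
  lookup 191.18.206.46: bits 10111111000100101100111 walk d0:-→d1:-→d2:-→d3:-→d4:-→d5:-→d6:-→d7:-→d8:-→d9:-→d10:-→d11:-→d12:-→d13:-→d14:-→d15:-→d16:-→d17:-→d18:-→d19:-→d20:-→d21:-→d22:-→d23:H0 -> H0
  add 70.94.199.0/24 -> H2 at depth 24
  add 83.33.192.0/21 -> H2 at depth 21
  add 70.94.192.0/20 -> H1 at depth 20
  lookup 83.32.0.7: bits 010100110010000 walk d0:-→d1:-→d2:-→d3:-→d4:-→d5:-→d6:-→d7:-→d8:-→d9:-→d10:-→d11:H1→d12:-→d13:-→d14:H2→d15:- -> H2
  add 80.0.0.0/4 -> H2 at depth 4
  del 83.32.0.0/11 (clear depth 11)
  del 70.94.199.142/32 (clear depth 32)
  lookup 83.33.192.0: bits 010100110010000111000 walk d0:-→d1:-→d2:-→d3:-→d4:H2→d5:-→d6:-→d7:-→d8:-→d9:-→d10:-→d11:-→d12:-→d13:-→d14:H2→d15:-→d16:-→d17:-→d18:-→d19:-→d20:H1→d21:H2 -> H2
  lookup 83.33.193.252: bits 010100110010000111000 walk d0:-→d1:-→d2:-→d3:-→d4:H2→d5:-→d6:-→d7:-→d8:-→d9:-→d10:-→d11:-→d12:-→d13:-→d14:H2→d15:-→d16:-→d17:-→d18:-→d19:-→d20:H1→d21:H2 -> H2
  add 191.18.192.0/19 -> H2 at depth 19
  add 70.94.199.142/32 -> H2 at depth 32
  add 70.94.0.0/16 -> H1 at depth 16
  lookup 216.158.26.161: bits 1101100010011110000110101010 walk d0:-→d1:-→d2:-→d3:-→d4:-→d5:-→d6:-→d7:-→d8:H1→d9:-→d10:-→d11:-→d12:H2→d13:-→d14:-→d15:-→d16:-→d17:-→d18:-→d19:-→d20:-→d21:-→d22:-→d23:-→d24:-→d25:-→d26:-→d27:-→d28:H0 -> H0
  del 191.18.206.0/23 (clear depth 23)
  add 70.0.0.0/8 -> H2 at depth 8
  del 216.158.26.160/28 (clear depth 28)
  lookup 80.0.7.63: bits 010100 walk d0:-→d1:-→d2:-→d3:-→d4:H2→d5:-→d6:- -> H2

== LOOKUPS ==
["H0","no-route","H2","H0","H2","H2","H2","H0","H2"]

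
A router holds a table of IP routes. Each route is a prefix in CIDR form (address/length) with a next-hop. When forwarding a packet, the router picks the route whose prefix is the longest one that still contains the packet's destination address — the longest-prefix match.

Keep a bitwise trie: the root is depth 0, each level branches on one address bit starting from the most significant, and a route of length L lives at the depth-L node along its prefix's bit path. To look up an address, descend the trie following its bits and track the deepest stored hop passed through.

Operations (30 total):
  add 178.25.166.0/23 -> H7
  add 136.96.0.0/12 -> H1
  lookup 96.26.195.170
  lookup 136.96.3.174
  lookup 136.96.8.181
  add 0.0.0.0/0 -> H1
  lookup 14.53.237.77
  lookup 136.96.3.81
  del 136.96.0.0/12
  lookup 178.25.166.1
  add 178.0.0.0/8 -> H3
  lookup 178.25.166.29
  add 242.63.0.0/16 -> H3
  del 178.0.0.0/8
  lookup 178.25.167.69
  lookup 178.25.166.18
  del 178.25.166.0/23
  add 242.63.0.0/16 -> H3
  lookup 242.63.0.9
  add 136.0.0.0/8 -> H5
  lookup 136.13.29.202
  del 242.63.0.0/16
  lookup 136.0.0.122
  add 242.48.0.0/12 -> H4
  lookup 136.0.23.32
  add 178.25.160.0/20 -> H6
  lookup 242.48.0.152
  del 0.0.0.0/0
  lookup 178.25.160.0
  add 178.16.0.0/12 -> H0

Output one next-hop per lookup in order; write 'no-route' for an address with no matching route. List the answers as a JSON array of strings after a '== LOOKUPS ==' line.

Trace:
  + 178.25.166.0/23 (H7) depth=23
  + 136.96.0.0/12 (H1) depth=12
  ? 96.26.195.170  path d0:-  best=no-route
  ? 136.96.3.174  path d0:-→d1:-→d2:-→d3:-→d4:-→d5:-→d6:-→d7:-→d8:-→d9:-→d10:-→d11:-→d12:H1  best=H1
  ? 136.96.8.181  path d0:-→d1:-→d2:-→d3:-→d4:-→d5:-→d6:-→d7:-→d8:-→d9:-→d10:-→d11:-→d12:H1  best=H1
  + 0.0.0.0/0 (H1) depth=0
  ? 14.53.237.77  path d0:H1  best=H1
  ? 136.96.3.81  path d0:H1→d1:-→d2:-→d3:-→d4:-→d5:-→d6:-→d7:-→d8:-→d9:-→d10:-→d11:-→d12:H1  best=H1
  del 136.96.0.0/12 (clear depth 12)
  ? 178.25.166.1  path d0:H1→d1:-→d2:-→d3:-→d4:-→d5:-→d6:-→d7:-→d8:-→d9:-→d10:-→d11:-→d12:-→d13:-→d14:-→d15:-→d16:-→d17:-→d18:-→d19:-→d20:-→d21:-→d22:-→d23:H7  best=H7
  + 178.0.0.0/8 (H3) depth=8
  ? 178.25.166.29  path d0:H1→d1:-→d2:-→d3:-→d4:-→d5:-→d6:-→d7:-→d8:H3→d9:-→d10:-→d11:-→d12:-→d13:-→d14:-→d15:-→d16:-→d17:-→d18:-→d19:-→d20:-→d21:-→d22:-→d23:H7  best=H7
  + 242.63.0.0/16 (H3) depth=16
  del 178.0.0.0/8 (clear depth 8)
  ? 178.25.167.69  path d0:H1→d1:-→d2:-→d3:-→d4:-→d5:-→d6:-→d7:-→d8:-→d9:-→d10:-→d11:-→d12:-→d13:-→d14:-→d15:-→d16:-→d17:-→d18:-→d19:-→d20:-→d21:-→d22:-→d23:H7  best=H7
  ? 178.25.166.18  path d0:H1→d1:-→d2:-→d3:-→d4:-→d5:-→d6:-→d7:-→d8:-→d9:-→d10:-→d11:-→d12:-→d13:-→d14:-→d15:-→d16:-→d17:-→d18:-→d19:-→d20:-→d21:-→d22:-→d23:H7  best=H7
  del 178.25.166.0/23 (clear depth 23)
  + 242.63.0.0/16 (H3) depth=16
  ? 242.63.0.9  path d0:H1→d1:-→d2:-→d3:-→d4:-→d5:-→d6:-→d7:-→d8:-→d9:-→d10:-→d11:-→d12:-→d13:-→d14:-→d15:-→d16:H3  best=H3
  + 136.0.0.0/8 (H5) depth=8
  ? 136.13.29.202  path d0:H1→d1:-→d2:-→d3:-→d4:-→d5:-→d6:-→d7:-→d8:H5→d9:-  best=H5
  del 242.63.0.0/16 (clear depth 16)
  ? 136.0.0.122  path d0:H1→d1:-→d2:-→d3:-→d4:-→d5:-→d6:-→d7:-→d8:H5→d9:-  best=H5
  + 242.48.0.0/12 (H4) depth=12
  ? 136.0.23.32  path d0:H1→d1:-→d2:-→d3:-→d4:-→d5:-→d6:-→d7:-→d8:H5→d9:-  best=H5
  + 178.25.160.0/20 (H6) depth=20
  ? 242.48.0.152  path d0:H1→d1:-→d2:-→d3:-→d4:-→d5:-→d6:-→d7:-→d8:-→d9:-→d10:-→d11:-→d12:H4  best=H4
  del 0.0.0.0/0 (clear depth 0)
  ? 178.25.160.0  path d0:-→d1:-→d2:-→d3:-→d4:-→d5:-→d6:-→d7:-→d8:-→d9:-→d10:-→d11:-→d12:-→d13:-→d14:-→d15:-→d16:-→d17:-→d18:-→d19:-→d20:H6→d21:-  best=H6
  + 178.16.0.0/12 (H0) depth=12

== LOOKUPS ==
["no-route","H1","H1","H1","H1","H7","H7","H7","H7","H3","H5","H5","H5","H4","H6"]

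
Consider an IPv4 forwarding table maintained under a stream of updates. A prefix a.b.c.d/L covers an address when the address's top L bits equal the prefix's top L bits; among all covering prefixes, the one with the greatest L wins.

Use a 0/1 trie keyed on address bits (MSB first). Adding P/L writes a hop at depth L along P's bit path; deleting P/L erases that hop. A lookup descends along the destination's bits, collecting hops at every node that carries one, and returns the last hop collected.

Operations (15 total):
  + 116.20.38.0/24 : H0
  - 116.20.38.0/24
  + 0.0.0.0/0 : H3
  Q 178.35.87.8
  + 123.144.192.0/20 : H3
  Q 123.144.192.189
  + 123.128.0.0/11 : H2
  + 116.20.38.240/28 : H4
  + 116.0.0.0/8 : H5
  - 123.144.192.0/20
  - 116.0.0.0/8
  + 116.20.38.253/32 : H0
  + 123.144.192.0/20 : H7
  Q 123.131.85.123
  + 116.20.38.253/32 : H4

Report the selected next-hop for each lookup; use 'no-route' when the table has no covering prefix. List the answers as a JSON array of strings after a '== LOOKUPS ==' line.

Trace:
  + 116.20.38.0/24 (H0) depth=24
  del 116.20.38.0/24 (clear depth 24)
  + 0.0.0.0/0 (H3) depth=0
  lookup 178.35.87.8: bits ε walk d0:H3 -> H3
  + 123.144.192.0/20 (H3) depth=20
  lookup 123.144.192.189: bits 01111011100100001100 walk d0:H3→d1:-→d2:-→d3:-→d4:-→d5:-→d6:-→d7:-→d8:-→d9:-→d10:-→d11:-→d12:-→d13:-→d14:-→d15:-→d16:-→d17:-→d18:-→d19:-→d20:H3 -> H3
  + 123.128.0.0/11 (H2) depth=11
  + 116.20.38.240/28 (H4) depth=28
  + 116.0.0.0/8 (H5) depth=8
  del 123.144.192.0/20 (clear depth 20)
  del 116.0.0.0/8 (clear depth 8)
  + 116.20.38.253/32 (H0) depth=32
  + 123.144.192.0/20 (H7) depth=20
  lookup 123.131.85.123: bits 01111011100 walk d0:H3→d1:-→d2:-→d3:-→d4:-→d5:-→d6:-→d7:-→d8:-→d9:-→d10:-→d11:H2 -> H2
  + 116.20.38.253/32 (H4) depth=32

== LOOKUPS ==
["H3","H3","H2"]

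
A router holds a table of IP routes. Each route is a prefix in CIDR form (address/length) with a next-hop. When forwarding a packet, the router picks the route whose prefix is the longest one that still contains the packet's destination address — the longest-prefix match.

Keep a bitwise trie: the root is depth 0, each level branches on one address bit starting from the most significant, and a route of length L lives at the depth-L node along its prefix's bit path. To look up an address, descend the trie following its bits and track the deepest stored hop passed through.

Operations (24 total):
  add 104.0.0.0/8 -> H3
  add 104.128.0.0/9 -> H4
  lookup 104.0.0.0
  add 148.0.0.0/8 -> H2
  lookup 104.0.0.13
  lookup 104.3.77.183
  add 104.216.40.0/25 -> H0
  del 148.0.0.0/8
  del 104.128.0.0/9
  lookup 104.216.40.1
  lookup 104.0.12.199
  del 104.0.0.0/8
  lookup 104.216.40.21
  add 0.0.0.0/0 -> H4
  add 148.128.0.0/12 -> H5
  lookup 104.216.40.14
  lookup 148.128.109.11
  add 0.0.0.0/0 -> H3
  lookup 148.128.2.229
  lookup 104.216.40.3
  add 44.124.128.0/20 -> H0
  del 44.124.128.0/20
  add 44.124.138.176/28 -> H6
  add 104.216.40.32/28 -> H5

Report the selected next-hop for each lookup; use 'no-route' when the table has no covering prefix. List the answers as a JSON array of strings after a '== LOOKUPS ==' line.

Apply in order:
  add 104.0.0.0/8 -> H3 at depth 8
  add 104.128.0.0/9 -> H4 at depth 9
  lookup 104.0.0.0: bits 01101000 walk d0:-→d1:-→d2:-→d3:-→d4:-→d5:-→d6:-→d7:-→d8:H3 -> H3
  add 148.0.0.0/8 -> H2 at depth 8
  lookup 104.0.0.13: bits 01101000 walk d0:-→d1:-→d2:-→d3:-→d4:-→d5:-→d6:-→d7:-→d8:H3 -> H3
  lookup 104.3.77.183: bits 01101000 walk d0:-→d1:-→d2:-→d3:-→d4:-→d5:-→d6:-→d7:-→d8:H3 -> H3
  add 104.216.40.0/25 -> H0 at depth 25
  del 148.0.0.0/8 (clear depth 8)
  del 104.128.0.0/9 (clear depth 9)
  lookup 104.216.40.1: bits 0110100011011000001010000 walk d0:-→d1:-→d2:-→d3:-→d4:-→d5:-→d6:-→d7:-→d8:H3→d9:-→d10:-→d11:-→d12:-→d13:-→d14:-→d15:-→d16:-→d17:-→d18:-→d19:-→d20:-→d21:-→d22:-→d23:-→d24:-→d25:H0 -> H0
  lookup 104.0.12.199: bits 01101000 walk d0:-→d1:-→d2:-→d3:-→d4:-→d5:-→d6:-→d7:-→d8:H3 -> H3
  del 104.0.0.0/8 (clear depth 8)
  lookup 104.216.40.21: bits 0110100011011000001010000 walk d0:-→d1:-→d2:-→d3:-→d4:-→d5:-→d6:-→d7:-→d8:-→d9:-→d10:-→d11:-→d12:-→d13:-→d14:-→d15:-→d16:-→d17:-→d18:-→d19:-→d20:-→d21:-→d22:-→d23:-→d24:-→d25:H0 -> H0
  add 0.0.0.0/0 -> H4 at depth 0
  add 148.128.0.0/12 -> H5 at depth 12
  lookup 104.216.40.14: bits 0110100011011000001010000 walk d0:H4→d1:-→d2:-→d3:-→d4:-→d5:-→d6:-→d7:-→d8:-→d9:-→d10:-→d11:-→d12:-→d13:-→d14:-→d15:-→d16:-→d17:-→d18:-→d19:-→d20:-→d21:-→d22:-→d23:-→d24:-→d25:H0 -> H0
  lookup 148.128.109.11: bits 100101001000 walk d0:H4→d1:-→d2:-→d3:-→d4:-→d5:-→d6:-→d7:-→d8:-→d9:-→d10:-→d11:-→d12:H5 -> H5
  add 0.0.0.0/0 -> H3 at depth 0
  lookup 148.128.2.229: bits 100101001000 walk d0:H3→d1:-→d2:-→d3:-→d4:-→d5:-→d6:-→d7:-→d8:-→d9:-→d10:-→d11:-→d12:H5 -> H5
  lookup 104.216.40.3: bits 0110100011011000001010000 walk d0:H3→d1:-→d2:-→d3:-→d4:-→d5:-→d6:-→d7:-→d8:-→d9:-→d10:-→d11:-→d12:-→d13:-→d14:-→d15:-→d16:-→d17:-→d18:-→d19:-→d20:-→d21:-→d22:-→d23:-→d24:-→d25:H0 -> H0
  add 44.124.128.0/20 -> H0 at depth 20
  del 44.124.128.0/20 (clear depth 20)
  add 44.124.138.176/28 -> H6 at depth 28
  add 104.216.40.32/28 -> H5 at depth 28

== LOOKUPS ==
["H3","H3","H3","H0","H3","H0","H0","H5","H5","H0"]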